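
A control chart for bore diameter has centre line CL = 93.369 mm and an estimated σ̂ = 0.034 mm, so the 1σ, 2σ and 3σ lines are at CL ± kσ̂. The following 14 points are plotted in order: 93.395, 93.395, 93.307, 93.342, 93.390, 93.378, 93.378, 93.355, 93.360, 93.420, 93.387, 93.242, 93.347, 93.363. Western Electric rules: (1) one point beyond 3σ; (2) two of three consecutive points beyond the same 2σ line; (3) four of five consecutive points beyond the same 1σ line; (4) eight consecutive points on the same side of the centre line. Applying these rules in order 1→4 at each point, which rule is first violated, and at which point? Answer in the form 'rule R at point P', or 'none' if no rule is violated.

rule 1 at point 12

Zone of each point (C = within 1σ̂, B = 1σ̂–2σ̂, A = 2σ̂–3σ̂, * = beyond 3σ̂; sign = side of CL): 1:+C, 2:+C, 3:-B, 4:-C, 5:+C, 6:+C, 7:+C, 8:-C, 9:-C, 10:+B, 11:+C, 12:-*, 13:-C, 14:-C
Rule 1 (one point beyond the 3σ limits) is satisfied at point 12.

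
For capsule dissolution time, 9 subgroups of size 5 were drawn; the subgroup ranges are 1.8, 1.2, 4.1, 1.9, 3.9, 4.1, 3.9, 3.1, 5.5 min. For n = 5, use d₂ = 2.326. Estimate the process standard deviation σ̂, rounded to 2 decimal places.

R̄ = (1.8 + 1.2 + 4.1 + 1.9 + 3.9 + 4.1 + 3.9 + 3.1 + 5.5) / 9 = 3.2778
σ̂ = R̄ / d₂ = 3.2778 / 2.326 = 1.4092

1.41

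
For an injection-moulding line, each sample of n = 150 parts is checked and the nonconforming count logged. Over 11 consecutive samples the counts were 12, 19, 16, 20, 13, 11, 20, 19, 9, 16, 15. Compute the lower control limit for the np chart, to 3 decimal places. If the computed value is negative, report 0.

p̄ = Σdᵢ / (k·n) = 170 / (11 × 150) = 0.10303
LCL = np̄ − 3·√(np̄(1−p̄)) = 15.4545 − 3 × 3.7232 = 4.2849

4.285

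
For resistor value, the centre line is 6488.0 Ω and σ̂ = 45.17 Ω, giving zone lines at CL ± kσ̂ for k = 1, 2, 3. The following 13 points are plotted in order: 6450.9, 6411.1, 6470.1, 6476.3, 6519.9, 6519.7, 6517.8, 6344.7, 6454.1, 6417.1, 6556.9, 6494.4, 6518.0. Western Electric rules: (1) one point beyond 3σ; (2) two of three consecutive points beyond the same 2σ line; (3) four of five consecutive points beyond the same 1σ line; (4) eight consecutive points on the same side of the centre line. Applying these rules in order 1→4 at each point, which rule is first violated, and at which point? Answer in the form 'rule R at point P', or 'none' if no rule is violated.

rule 1 at point 8

Zone of each point (C = within 1σ̂, B = 1σ̂–2σ̂, A = 2σ̂–3σ̂, * = beyond 3σ̂; sign = side of CL): 1:-C, 2:-B, 3:-C, 4:-C, 5:+C, 6:+C, 7:+C, 8:-*, 9:-C, 10:-B, 11:+B, 12:+C, 13:+C
Rule 1 (one point beyond the 3σ limits) is satisfied at point 8.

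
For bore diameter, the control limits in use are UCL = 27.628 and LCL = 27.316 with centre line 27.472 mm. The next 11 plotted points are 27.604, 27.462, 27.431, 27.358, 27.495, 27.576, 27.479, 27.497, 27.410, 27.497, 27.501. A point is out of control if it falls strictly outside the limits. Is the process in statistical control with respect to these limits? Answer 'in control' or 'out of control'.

All 11 points lie within [27.316, 27.628].

in control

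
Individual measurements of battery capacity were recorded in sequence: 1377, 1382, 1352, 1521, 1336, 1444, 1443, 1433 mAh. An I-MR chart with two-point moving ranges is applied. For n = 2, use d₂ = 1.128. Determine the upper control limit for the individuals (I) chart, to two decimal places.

X̄ = (1377 + 1382 + 1352 + 1521 + 1336 + 1444 + 1443 + 1433) / 8 = 1411.0000
Moving ranges: 5, 30, 169, 185, 108, 1, 10; M̄R̄ = 508.0000 / 7 = 72.5714
UCL = X̄ + 3·M̄R̄/d₂ = 1411.0000 + 3 × 72.5714 / 1.128 = 1604.0091

1604.01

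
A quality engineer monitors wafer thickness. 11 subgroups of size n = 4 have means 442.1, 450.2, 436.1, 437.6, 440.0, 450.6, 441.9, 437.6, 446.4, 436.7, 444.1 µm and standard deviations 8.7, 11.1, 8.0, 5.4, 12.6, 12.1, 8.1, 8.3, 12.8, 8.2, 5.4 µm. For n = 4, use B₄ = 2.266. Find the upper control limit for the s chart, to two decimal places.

s̄ = (8.7 + 11.1 + 8.0 + 5.4 + 12.6 + 12.1 + 8.1 + 8.3 + 12.8 + 8.2 + 5.4) / 11 = 9.1545
UCL_s = B₄·s̄ = 2.266 × 9.1545 = 20.7442

20.74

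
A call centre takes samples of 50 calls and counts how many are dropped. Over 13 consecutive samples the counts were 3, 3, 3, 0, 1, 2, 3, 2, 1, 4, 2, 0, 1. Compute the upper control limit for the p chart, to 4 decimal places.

p̄ = Σdᵢ / (k·n) = 25 / (13 × 50) = 0.03846
UCL = p̄ + 3·√(p̄(1−p̄)/n) = 0.03846 + 3 × √(0.03846×0.96154/50) = 0.03846 + 3 × 0.02720 = 0.12005

0.1201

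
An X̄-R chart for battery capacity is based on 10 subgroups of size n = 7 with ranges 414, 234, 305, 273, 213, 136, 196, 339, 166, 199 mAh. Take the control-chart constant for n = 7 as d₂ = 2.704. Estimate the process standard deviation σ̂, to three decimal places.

91.531

R̄ = (414 + 234 + 305 + 273 + 213 + 136 + 196 + 339 + 166 + 199) / 10 = 247.5000
σ̂ = R̄ / d₂ = 247.5000 / 2.704 = 91.5311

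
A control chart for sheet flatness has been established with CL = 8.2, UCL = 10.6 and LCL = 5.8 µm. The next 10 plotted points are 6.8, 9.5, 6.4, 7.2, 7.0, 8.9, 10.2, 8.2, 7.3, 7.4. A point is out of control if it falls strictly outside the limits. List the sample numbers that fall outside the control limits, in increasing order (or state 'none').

none

All 10 points lie within [5.8, 10.6].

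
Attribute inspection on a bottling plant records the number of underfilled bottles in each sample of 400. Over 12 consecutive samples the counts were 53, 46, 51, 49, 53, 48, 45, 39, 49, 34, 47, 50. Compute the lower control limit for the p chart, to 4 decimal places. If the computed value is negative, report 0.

p̄ = Σdᵢ / (k·n) = 564 / (12 × 400) = 0.11750
LCL = p̄ − 3·√(p̄(1−p̄)/n) = 0.11750 − 3 × 0.01610 = 0.06920

0.0692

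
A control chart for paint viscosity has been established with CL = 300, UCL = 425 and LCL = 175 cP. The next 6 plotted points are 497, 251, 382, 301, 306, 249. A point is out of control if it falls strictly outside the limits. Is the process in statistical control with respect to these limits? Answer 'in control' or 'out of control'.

Compare each point to [175, 425]: sample 1 = 497 > UCL.

out of control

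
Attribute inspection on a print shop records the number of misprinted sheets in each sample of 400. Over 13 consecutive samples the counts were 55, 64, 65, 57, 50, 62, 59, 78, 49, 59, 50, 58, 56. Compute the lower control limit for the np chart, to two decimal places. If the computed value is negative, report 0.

37.40

p̄ = Σdᵢ / (k·n) = 762 / (13 × 400) = 0.14654
LCL = np̄ − 3·√(np̄(1−p̄)) = 58.6154 − 3 × 7.0729 = 37.3967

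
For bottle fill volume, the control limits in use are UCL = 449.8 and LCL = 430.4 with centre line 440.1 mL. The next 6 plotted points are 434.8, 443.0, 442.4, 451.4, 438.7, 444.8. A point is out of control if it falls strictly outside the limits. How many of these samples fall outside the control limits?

Compare each point to [430.4, 449.8]: sample 4 = 451.4 > UCL.

1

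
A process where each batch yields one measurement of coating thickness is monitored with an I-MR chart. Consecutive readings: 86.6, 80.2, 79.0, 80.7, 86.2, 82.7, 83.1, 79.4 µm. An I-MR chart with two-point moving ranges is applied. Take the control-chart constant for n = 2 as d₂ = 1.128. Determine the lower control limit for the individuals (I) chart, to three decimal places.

73.727

X̄ = (86.6 + 80.2 + 79.0 + 80.7 + 86.2 + 82.7 + 83.1 + 79.4) / 8 = 82.2375
Moving ranges: 6.4, 1.2, 1.7, 5.5, 3.5, 0.4, 3.7; M̄R̄ = 22.4000 / 7 = 3.2000
LCL = X̄ − 3·M̄R̄/d₂ = 82.2375 − 3 × 3.2000 / 1.128 = 73.7269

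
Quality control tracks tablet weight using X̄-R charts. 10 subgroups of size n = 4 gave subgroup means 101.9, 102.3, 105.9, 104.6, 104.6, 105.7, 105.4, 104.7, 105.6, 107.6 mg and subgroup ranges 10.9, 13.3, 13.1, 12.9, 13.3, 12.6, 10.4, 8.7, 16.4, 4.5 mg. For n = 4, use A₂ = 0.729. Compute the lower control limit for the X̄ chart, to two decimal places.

X̄̄ = (101.9 + 102.3 + 105.9 + 104.6 + 104.6 + 105.7 + 105.4 + 104.7 + 105.6 + 107.6) / 10 = 1048.3000 / 10 = 104.8300
R̄ = (10.9 + 13.3 + 13.1 + 12.9 + 13.3 + 12.6 + 10.4 + 8.7 + 16.4 + 4.5) / 10 = 116.1000 / 10 = 11.6100
LCL = X̄̄ − A₂·R̄ = 104.8300 − 0.729 × 11.6100 = 96.3663

96.37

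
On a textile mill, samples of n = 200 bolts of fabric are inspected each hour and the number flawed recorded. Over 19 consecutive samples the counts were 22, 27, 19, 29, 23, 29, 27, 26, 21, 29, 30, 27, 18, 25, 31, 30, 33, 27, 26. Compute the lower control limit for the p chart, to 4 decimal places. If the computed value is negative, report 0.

0.0597

p̄ = Σdᵢ / (k·n) = 499 / (19 × 200) = 0.13132
LCL = p̄ − 3·√(p̄(1−p̄)/n) = 0.13132 − 3 × 0.02388 = 0.05967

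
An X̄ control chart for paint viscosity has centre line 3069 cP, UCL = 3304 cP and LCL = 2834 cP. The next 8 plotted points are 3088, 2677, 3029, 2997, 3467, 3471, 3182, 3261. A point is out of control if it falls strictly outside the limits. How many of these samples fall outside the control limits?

Compare each point to [2834, 3304]: sample 2 = 2677 < LCL; sample 5 = 3467 > UCL; sample 6 = 3471 > UCL.

3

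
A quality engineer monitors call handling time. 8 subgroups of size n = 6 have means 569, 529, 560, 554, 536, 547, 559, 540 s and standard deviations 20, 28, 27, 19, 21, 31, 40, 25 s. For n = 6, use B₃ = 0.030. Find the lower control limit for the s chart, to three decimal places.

s̄ = (20 + 28 + 27 + 19 + 21 + 31 + 40 + 25) / 8 = 26.3750
LCL_s = B₃·s̄ = 0.030 × 26.3750 = 0.7913

0.791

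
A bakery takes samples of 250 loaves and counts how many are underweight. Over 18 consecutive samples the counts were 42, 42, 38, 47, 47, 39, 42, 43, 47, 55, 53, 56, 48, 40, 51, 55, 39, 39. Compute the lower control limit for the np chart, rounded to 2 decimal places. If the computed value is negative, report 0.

p̄ = Σdᵢ / (k·n) = 823 / (18 × 250) = 0.18289
LCL = np̄ − 3·√(np̄(1−p̄)) = 45.7222 − 3 × 6.1123 = 27.3853

27.39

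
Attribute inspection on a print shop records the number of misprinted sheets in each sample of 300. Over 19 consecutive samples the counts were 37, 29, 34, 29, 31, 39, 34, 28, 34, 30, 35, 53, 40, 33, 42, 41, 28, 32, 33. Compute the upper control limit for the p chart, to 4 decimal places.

p̄ = Σdᵢ / (k·n) = 662 / (19 × 300) = 0.11614
UCL = p̄ + 3·√(p̄(1−p̄)/n) = 0.11614 + 3 × √(0.11614×0.88386/300) = 0.11614 + 3 × 0.01850 = 0.17163

0.1716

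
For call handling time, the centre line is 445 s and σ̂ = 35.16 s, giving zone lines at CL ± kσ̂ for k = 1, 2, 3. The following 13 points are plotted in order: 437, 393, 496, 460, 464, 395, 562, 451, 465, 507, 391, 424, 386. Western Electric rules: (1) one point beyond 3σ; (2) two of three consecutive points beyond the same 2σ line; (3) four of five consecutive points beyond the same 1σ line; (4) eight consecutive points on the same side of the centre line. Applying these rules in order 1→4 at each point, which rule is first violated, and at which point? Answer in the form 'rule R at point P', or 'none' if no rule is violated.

rule 1 at point 7

Zone of each point (C = within 1σ̂, B = 1σ̂–2σ̂, A = 2σ̂–3σ̂, * = beyond 3σ̂; sign = side of CL): 1:-C, 2:-B, 3:+B, 4:+C, 5:+C, 6:-B, 7:+*, 8:+C, 9:+C, 10:+B, 11:-B, 12:-C, 13:-B
Rule 1 (one point beyond the 3σ limits) is satisfied at point 7.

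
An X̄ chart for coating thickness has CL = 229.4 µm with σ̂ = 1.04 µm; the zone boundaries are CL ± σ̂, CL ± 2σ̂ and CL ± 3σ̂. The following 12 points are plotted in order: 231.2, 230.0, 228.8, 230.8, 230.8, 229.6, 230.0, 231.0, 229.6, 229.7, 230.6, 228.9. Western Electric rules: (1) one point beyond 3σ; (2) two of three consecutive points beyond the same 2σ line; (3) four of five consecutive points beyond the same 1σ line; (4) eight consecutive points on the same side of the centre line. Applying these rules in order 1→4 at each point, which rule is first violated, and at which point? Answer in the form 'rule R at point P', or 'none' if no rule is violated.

rule 4 at point 11

Zone of each point (C = within 1σ̂, B = 1σ̂–2σ̂, A = 2σ̂–3σ̂, * = beyond 3σ̂; sign = side of CL): 1:+B, 2:+C, 3:-C, 4:+B, 5:+B, 6:+C, 7:+C, 8:+B, 9:+C, 10:+C, 11:+B, 12:-C
Rule 4 (eight consecutive points on the same side of the centre line) is satisfied at point 11.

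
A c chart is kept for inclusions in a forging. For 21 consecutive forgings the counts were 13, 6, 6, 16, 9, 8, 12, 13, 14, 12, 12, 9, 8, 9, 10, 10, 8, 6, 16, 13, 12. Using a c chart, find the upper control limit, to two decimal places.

c̄ = (13 + 6 + 6 + 16 + 9 + 8 + 12 + 13 + 14 + 12 + 12 + 9 + 8 + 9 + 10 + 10 + 8 + 6 + 16 + 13 + 12) / 21 = 222 / 21 = 10.5714
UCL = c̄ + 3√c̄ = 10.5714 + 3 × √10.5714 = 10.5714 + 3 × 3.2514 = 20.3255

20.33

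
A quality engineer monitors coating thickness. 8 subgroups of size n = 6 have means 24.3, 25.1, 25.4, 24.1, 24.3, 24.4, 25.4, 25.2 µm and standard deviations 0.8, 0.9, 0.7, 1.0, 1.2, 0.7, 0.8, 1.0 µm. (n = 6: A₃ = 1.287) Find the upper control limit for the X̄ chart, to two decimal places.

25.92

X̄̄ = (24.3 + 25.1 + 25.4 + 24.1 + 24.3 + 24.4 + 25.4 + 25.2) / 8 = 24.7750
s̄ = (0.8 + 0.9 + 0.7 + 1.0 + 1.2 + 0.7 + 0.8 + 1.0) / 8 = 0.8875
UCL = X̄̄ + A₃·s̄ = 24.7750 + 1.287 × 0.8875 = 25.9172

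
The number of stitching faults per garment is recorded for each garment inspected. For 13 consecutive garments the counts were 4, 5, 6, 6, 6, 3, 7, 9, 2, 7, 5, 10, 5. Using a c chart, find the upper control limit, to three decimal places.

c̄ = (4 + 5 + 6 + 6 + 6 + 3 + 7 + 9 + 2 + 7 + 5 + 10 + 5) / 13 = 75 / 13 = 5.7692
UCL = c̄ + 3√c̄ = 5.7692 + 3 × √5.7692 = 5.7692 + 3 × 2.4019 = 12.9750

12.975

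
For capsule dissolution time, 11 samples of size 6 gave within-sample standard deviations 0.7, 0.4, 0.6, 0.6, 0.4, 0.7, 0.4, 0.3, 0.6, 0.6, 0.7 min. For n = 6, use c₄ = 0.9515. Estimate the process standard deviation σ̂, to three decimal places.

0.573

s̄ = (0.7 + 0.4 + 0.6 + 0.6 + 0.4 + 0.7 + 0.4 + 0.3 + 0.6 + 0.6 + 0.7) / 11 = 0.5455
σ̂ = s̄ / c₄ = 0.5455 / 0.9515 = 0.5733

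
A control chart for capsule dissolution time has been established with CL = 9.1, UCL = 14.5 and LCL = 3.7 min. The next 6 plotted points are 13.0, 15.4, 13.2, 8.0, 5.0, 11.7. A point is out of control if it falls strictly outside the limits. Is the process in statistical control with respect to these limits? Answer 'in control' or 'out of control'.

Compare each point to [3.7, 14.5]: sample 2 = 15.4 > UCL.

out of control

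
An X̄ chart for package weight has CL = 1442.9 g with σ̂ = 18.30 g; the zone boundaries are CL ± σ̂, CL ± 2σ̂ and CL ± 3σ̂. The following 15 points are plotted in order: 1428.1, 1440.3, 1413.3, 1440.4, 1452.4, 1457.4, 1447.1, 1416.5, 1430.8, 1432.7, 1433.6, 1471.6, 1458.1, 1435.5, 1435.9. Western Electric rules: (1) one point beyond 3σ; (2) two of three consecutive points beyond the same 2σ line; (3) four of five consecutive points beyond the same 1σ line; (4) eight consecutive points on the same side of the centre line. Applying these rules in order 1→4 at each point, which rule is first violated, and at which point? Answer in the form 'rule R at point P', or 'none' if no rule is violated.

Zone of each point (C = within 1σ̂, B = 1σ̂–2σ̂, A = 2σ̂–3σ̂, * = beyond 3σ̂; sign = side of CL): 1:-C, 2:-C, 3:-B, 4:-C, 5:+C, 6:+C, 7:+C, 8:-B, 9:-C, 10:-C, 11:-C, 12:+B, 13:+C, 14:-C, 15:-C
No rule fires across all 15 points.

none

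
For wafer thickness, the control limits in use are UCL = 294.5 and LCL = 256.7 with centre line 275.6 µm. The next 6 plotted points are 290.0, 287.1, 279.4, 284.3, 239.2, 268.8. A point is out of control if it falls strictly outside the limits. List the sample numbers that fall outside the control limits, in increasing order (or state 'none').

Compare each point to [256.7, 294.5]: sample 5 = 239.2 < LCL.

5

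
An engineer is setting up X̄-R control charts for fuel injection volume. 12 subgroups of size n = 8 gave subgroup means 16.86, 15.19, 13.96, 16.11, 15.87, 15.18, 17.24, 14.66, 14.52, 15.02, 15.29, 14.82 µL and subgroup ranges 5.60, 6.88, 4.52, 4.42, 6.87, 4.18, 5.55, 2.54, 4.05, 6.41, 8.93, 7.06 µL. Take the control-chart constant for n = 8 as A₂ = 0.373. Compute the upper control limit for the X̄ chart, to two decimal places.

17.48

X̄̄ = (16.86 + 15.19 + 13.96 + 16.11 + 15.87 + 15.18 + 17.24 + 14.66 + 14.52 + 15.02 + 15.29 + 14.82) / 12 = 184.7200 / 12 = 15.3933
R̄ = (5.60 + 6.88 + 4.52 + 4.42 + 6.87 + 4.18 + 5.55 + 2.54 + 4.05 + 6.41 + 8.93 + 7.06) / 12 = 67.0100 / 12 = 5.5842
UCL = X̄̄ + A₂·R̄ = 15.3933 + 0.373 × 5.5842 = 17.4762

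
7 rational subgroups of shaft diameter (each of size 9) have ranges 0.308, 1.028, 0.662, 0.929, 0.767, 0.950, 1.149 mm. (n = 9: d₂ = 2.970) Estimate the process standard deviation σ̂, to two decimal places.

0.28

R̄ = (0.308 + 1.028 + 0.662 + 0.929 + 0.767 + 0.950 + 1.149) / 7 = 0.8276
σ̂ = R̄ / d₂ = 0.8276 / 2.970 = 0.2786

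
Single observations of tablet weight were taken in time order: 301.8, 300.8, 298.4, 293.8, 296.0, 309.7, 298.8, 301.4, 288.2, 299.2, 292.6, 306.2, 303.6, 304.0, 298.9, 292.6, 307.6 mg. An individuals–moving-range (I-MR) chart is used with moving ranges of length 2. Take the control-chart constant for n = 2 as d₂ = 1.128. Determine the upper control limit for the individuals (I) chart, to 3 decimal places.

318.108

X̄ = (301.8 + 300.8 + 298.4 + 293.8 + 296.0 + 309.7 + 298.8 + 301.4 + 288.2 + 299.2 + 292.6 + 306.2 + 303.6 + 304.0 + 298.9 + 292.6 + 307.6) / 17 = 299.6235
Moving ranges: 1.0, 2.4, 4.6, 2.2, 13.7, 10.9, 2.6, 13.2, 11.0, 6.6, 13.6, 2.6, 0.4, 5.1, 6.3, 15.0; M̄R̄ = 111.2000 / 16 = 6.9500
UCL = X̄ + 3·M̄R̄/d₂ = 299.6235 + 3 × 6.9500 / 1.128 = 318.1076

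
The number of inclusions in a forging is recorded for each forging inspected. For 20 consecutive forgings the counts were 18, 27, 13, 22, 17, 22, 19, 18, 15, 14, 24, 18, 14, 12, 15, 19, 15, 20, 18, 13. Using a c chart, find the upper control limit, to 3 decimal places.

c̄ = (18 + 27 + 13 + 22 + 17 + 22 + 19 + 18 + 15 + 14 + 24 + 18 + 14 + 12 + 15 + 19 + 15 + 20 + 18 + 13) / 20 = 353 / 20 = 17.6500
UCL = c̄ + 3√c̄ = 17.6500 + 3 × √17.6500 = 17.6500 + 3 × 4.2012 = 30.2536

30.254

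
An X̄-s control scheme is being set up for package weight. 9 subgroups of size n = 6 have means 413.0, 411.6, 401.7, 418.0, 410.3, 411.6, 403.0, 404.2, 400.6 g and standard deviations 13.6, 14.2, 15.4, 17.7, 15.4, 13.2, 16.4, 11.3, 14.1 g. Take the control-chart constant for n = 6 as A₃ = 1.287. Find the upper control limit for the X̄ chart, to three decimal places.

X̄̄ = (413.0 + 411.6 + 401.7 + 418.0 + 410.3 + 411.6 + 403.0 + 404.2 + 400.6) / 9 = 408.2222
s̄ = (13.6 + 14.2 + 15.4 + 17.7 + 15.4 + 13.2 + 16.4 + 11.3 + 14.1) / 9 = 14.5889
UCL = X̄̄ + A₃·s̄ = 408.2222 + 1.287 × 14.5889 = 426.9981

426.998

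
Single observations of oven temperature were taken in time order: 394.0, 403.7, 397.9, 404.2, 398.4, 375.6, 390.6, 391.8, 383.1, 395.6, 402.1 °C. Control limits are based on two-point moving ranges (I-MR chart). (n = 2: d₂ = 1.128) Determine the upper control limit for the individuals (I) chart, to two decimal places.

419.35

X̄ = (394.0 + 403.7 + 397.9 + 404.2 + 398.4 + 375.6 + 390.6 + 391.8 + 383.1 + 395.6 + 402.1) / 11 = 394.2727
Moving ranges: 9.7, 5.8, 6.3, 5.8, 22.8, 15.0, 1.2, 8.7, 12.5, 6.5; M̄R̄ = 94.3000 / 10 = 9.4300
UCL = X̄ + 3·M̄R̄/d₂ = 394.2727 + 3 × 9.4300 / 1.128 = 419.3525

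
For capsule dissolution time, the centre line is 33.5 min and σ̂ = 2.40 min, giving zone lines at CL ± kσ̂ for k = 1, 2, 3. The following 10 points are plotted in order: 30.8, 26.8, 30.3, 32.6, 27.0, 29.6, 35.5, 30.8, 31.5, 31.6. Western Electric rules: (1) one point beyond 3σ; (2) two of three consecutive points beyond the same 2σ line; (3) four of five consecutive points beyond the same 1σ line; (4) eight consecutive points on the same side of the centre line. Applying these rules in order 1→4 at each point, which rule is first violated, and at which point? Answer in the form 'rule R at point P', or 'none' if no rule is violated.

rule 3 at point 5

Zone of each point (C = within 1σ̂, B = 1σ̂–2σ̂, A = 2σ̂–3σ̂, * = beyond 3σ̂; sign = side of CL): 1:-B, 2:-A, 3:-B, 4:-C, 5:-A, 6:-B, 7:+C, 8:-B, 9:-C, 10:-C
Rule 3 (four of five consecutive points beyond the same 1σ limit) is satisfied at point 5.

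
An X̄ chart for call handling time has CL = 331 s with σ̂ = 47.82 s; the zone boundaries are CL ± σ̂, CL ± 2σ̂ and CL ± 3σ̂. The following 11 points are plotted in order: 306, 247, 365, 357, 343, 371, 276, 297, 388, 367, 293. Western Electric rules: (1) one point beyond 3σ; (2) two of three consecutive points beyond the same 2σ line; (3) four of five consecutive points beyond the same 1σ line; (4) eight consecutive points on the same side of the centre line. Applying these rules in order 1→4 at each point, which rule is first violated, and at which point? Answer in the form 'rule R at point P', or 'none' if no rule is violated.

none

Zone of each point (C = within 1σ̂, B = 1σ̂–2σ̂, A = 2σ̂–3σ̂, * = beyond 3σ̂; sign = side of CL): 1:-C, 2:-B, 3:+C, 4:+C, 5:+C, 6:+C, 7:-B, 8:-C, 9:+B, 10:+C, 11:-C
No rule fires across all 11 points.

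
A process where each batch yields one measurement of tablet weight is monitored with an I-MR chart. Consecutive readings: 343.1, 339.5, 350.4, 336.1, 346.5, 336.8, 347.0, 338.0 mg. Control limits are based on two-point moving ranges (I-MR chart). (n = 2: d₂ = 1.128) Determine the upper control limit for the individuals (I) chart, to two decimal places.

368.05

X̄ = (343.1 + 339.5 + 350.4 + 336.1 + 346.5 + 336.8 + 347.0 + 338.0) / 8 = 342.1750
Moving ranges: 3.6, 10.9, 14.3, 10.4, 9.7, 10.2, 9.0; M̄R̄ = 68.1000 / 7 = 9.7286
UCL = X̄ + 3·M̄R̄/d₂ = 342.1750 + 3 × 9.7286 / 1.128 = 368.0489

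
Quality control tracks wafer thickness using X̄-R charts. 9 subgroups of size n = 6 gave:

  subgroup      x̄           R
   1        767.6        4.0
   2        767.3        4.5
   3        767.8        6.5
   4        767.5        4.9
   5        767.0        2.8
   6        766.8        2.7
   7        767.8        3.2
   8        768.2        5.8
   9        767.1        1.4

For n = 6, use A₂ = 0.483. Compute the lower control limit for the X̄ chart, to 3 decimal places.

X̄̄ = (767.6 + 767.3 + 767.8 + 767.5 + 767.0 + 766.8 + 767.8 + 768.2 + 767.1) / 9 = 6907.1000 / 9 = 767.4556
R̄ = (4.0 + 4.5 + 6.5 + 4.9 + 2.8 + 2.7 + 3.2 + 5.8 + 1.4) / 9 = 35.8000 / 9 = 3.9778
LCL = X̄̄ − A₂·R̄ = 767.4556 − 0.483 × 3.9778 = 765.5343

765.534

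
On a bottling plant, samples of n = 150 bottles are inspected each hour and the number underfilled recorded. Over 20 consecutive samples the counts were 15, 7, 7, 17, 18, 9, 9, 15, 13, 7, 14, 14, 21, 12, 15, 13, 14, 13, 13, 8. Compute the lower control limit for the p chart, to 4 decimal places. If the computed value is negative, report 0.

p̄ = Σdᵢ / (k·n) = 254 / (20 × 150) = 0.08467
LCL = p̄ − 3·√(p̄(1−p̄)/n) = 0.08467 − 3 × 0.02273 = 0.01648

0.0165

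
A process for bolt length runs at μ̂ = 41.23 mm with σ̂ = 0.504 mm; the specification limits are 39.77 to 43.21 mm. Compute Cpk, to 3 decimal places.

Cpu = (USL − μ̂) / (3σ̂) = (43.21 − 41.23) / (3 × 0.504) = 1.3095; Cpl = (μ̂ − LSL) / (3σ̂) = (41.23 − 39.77) / (3 × 0.504) = 0.9656; Cpk = min(Cpu, Cpl) = 0.9656

0.966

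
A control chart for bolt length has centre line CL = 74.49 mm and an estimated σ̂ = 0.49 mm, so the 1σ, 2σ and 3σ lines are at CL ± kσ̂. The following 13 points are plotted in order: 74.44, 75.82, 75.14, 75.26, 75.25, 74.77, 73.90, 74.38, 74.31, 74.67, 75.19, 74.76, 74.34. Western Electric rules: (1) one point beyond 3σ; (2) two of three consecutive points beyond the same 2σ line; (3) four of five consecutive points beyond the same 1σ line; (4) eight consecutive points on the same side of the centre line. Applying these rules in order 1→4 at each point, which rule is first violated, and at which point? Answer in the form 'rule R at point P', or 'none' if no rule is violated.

rule 3 at point 5

Zone of each point (C = within 1σ̂, B = 1σ̂–2σ̂, A = 2σ̂–3σ̂, * = beyond 3σ̂; sign = side of CL): 1:-C, 2:+A, 3:+B, 4:+B, 5:+B, 6:+C, 7:-B, 8:-C, 9:-C, 10:+C, 11:+B, 12:+C, 13:-C
Rule 3 (four of five consecutive points beyond the same 1σ limit) is satisfied at point 5.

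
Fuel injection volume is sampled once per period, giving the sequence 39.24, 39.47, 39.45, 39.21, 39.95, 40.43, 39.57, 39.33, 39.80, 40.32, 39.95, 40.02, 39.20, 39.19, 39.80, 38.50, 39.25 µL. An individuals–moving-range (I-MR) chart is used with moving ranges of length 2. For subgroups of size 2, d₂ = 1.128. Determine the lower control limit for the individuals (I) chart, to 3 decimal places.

38.285

X̄ = (39.24 + 39.47 + 39.45 + 39.21 + 39.95 + 40.43 + 39.57 + 39.33 + 39.80 + 40.32 + 39.95 + 40.02 + 39.20 + 39.19 + 39.80 + 38.50 + 39.25) / 17 = 39.5694
Moving ranges: 0.23, 0.02, 0.24, 0.74, 0.48, 0.86, 0.24, 0.47, 0.52, 0.37, 0.07, 0.82, 0.01, 0.61, 1.30, 0.75; M̄R̄ = 7.7300 / 16 = 0.4831
LCL = X̄ − 3·M̄R̄/d₂ = 39.5694 − 3 × 0.4831 / 1.128 = 38.2845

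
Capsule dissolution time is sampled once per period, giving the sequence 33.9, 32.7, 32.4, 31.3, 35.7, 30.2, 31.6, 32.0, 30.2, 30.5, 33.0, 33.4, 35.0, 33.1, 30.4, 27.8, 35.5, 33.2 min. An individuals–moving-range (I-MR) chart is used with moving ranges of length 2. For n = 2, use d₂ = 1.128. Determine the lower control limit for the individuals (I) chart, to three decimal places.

X̄ = (33.9 + 32.7 + 32.4 + 31.3 + 35.7 + 30.2 + 31.6 + 32.0 + 30.2 + 30.5 + 33.0 + 33.4 + 35.0 + 33.1 + 30.4 + 27.8 + 35.5 + 33.2) / 18 = 32.3278
Moving ranges: 1.2, 0.3, 1.1, 4.4, 5.5, 1.4, 0.4, 1.8, 0.3, 2.5, 0.4, 1.6, 1.9, 2.7, 2.6, 7.7, 2.3; M̄R̄ = 38.1000 / 17 = 2.2412
LCL = X̄ − 3·M̄R̄/d₂ = 32.3278 − 3 × 2.2412 / 1.128 = 26.3672

26.367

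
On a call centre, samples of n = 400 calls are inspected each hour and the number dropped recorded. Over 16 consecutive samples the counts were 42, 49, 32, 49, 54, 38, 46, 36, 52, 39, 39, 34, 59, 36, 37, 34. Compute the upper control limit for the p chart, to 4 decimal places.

p̄ = Σdᵢ / (k·n) = 676 / (16 × 400) = 0.10562
UCL = p̄ + 3·√(p̄(1−p̄)/n) = 0.10562 + 3 × √(0.10562×0.89438/400) = 0.10562 + 3 × 0.01537 = 0.15173

0.1517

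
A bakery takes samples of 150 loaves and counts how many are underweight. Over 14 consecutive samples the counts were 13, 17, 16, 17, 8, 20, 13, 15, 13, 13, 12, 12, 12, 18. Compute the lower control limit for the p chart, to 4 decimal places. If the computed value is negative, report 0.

0.0230

p̄ = Σdᵢ / (k·n) = 199 / (14 × 150) = 0.09476
LCL = p̄ − 3·√(p̄(1−p̄)/n) = 0.09476 − 3 × 0.02391 = 0.02302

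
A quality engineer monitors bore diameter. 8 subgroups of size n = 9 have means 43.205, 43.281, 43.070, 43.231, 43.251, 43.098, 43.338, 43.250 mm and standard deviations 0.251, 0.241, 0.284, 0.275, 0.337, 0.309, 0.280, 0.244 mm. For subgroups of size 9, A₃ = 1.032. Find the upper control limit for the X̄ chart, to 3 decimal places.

X̄̄ = (43.205 + 43.281 + 43.070 + 43.231 + 43.251 + 43.098 + 43.338 + 43.250) / 8 = 43.2155
s̄ = (0.251 + 0.241 + 0.284 + 0.275 + 0.337 + 0.309 + 0.280 + 0.244) / 8 = 0.2776
UCL = X̄̄ + A₃·s̄ = 43.2155 + 1.032 × 0.2776 = 43.5020

43.502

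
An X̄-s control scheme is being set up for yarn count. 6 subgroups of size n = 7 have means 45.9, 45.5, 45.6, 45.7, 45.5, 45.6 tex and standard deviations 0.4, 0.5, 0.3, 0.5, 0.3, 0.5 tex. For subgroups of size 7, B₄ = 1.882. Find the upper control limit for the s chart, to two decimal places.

s̄ = (0.4 + 0.5 + 0.3 + 0.5 + 0.3 + 0.5) / 6 = 0.4167
UCL_s = B₄·s̄ = 1.882 × 0.4167 = 0.7842

0.78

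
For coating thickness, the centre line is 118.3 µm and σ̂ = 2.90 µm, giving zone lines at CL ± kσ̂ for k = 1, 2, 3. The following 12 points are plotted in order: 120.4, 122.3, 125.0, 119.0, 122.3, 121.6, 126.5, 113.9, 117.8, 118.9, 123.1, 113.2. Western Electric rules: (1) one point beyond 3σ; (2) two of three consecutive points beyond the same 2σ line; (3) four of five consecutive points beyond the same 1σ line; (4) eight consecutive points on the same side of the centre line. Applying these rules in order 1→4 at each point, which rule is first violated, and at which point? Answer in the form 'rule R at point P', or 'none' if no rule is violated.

Zone of each point (C = within 1σ̂, B = 1σ̂–2σ̂, A = 2σ̂–3σ̂, * = beyond 3σ̂; sign = side of CL): 1:+C, 2:+B, 3:+A, 4:+C, 5:+B, 6:+B, 7:+A, 8:-B, 9:-C, 10:+C, 11:+B, 12:-B
Rule 3 (four of five consecutive points beyond the same 1σ limit) is satisfied at point 6.

rule 3 at point 6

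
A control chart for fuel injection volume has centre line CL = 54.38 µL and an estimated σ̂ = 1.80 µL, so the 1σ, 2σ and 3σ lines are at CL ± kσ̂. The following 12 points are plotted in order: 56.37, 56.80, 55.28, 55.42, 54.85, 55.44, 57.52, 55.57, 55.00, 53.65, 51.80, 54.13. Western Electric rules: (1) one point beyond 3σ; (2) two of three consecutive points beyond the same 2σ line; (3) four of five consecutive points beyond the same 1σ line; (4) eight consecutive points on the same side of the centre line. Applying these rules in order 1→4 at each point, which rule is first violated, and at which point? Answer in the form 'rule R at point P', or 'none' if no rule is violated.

rule 4 at point 8

Zone of each point (C = within 1σ̂, B = 1σ̂–2σ̂, A = 2σ̂–3σ̂, * = beyond 3σ̂; sign = side of CL): 1:+B, 2:+B, 3:+C, 4:+C, 5:+C, 6:+C, 7:+B, 8:+C, 9:+C, 10:-C, 11:-B, 12:-C
Rule 4 (eight consecutive points on the same side of the centre line) is satisfied at point 8.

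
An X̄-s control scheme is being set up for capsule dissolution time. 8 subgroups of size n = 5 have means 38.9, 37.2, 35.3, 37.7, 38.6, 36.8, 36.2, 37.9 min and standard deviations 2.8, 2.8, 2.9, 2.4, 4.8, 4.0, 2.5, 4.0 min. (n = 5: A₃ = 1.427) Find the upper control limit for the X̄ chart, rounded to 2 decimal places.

42.00

X̄̄ = (38.9 + 37.2 + 35.3 + 37.7 + 38.6 + 36.8 + 36.2 + 37.9) / 8 = 37.3250
s̄ = (2.8 + 2.8 + 2.9 + 2.4 + 4.8 + 4.0 + 2.5 + 4.0) / 8 = 3.2750
UCL = X̄̄ + A₃·s̄ = 37.3250 + 1.427 × 3.2750 = 41.9984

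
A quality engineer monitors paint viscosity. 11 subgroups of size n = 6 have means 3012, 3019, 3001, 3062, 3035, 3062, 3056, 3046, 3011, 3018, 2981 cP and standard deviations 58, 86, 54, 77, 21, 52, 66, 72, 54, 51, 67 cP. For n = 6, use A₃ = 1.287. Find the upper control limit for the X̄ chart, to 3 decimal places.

X̄̄ = (3012 + 3019 + 3001 + 3062 + 3035 + 3062 + 3056 + 3046 + 3011 + 3018 + 2981) / 11 = 3027.5455
s̄ = (58 + 86 + 54 + 77 + 21 + 52 + 66 + 72 + 54 + 51 + 67) / 11 = 59.8182
UCL = X̄̄ + A₃·s̄ = 3027.5455 + 1.287 × 59.8182 = 3104.5315

3104.531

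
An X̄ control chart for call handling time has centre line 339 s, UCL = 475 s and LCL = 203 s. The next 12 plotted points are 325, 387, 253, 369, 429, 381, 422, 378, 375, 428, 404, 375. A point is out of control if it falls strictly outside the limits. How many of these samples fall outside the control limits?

All 12 points lie within [203, 475].

0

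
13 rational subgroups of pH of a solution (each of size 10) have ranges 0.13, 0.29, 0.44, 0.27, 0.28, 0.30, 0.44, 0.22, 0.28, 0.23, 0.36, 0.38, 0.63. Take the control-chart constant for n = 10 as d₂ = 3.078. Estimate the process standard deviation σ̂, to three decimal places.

0.106

R̄ = (0.13 + 0.29 + 0.44 + 0.27 + 0.28 + 0.30 + 0.44 + 0.22 + 0.28 + 0.23 + 0.36 + 0.38 + 0.63) / 13 = 0.3269
σ̂ = R̄ / d₂ = 0.3269 / 3.078 = 0.1062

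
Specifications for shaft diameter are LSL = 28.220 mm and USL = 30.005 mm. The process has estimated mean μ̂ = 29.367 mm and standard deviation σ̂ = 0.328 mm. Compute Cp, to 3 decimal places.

Cp = (USL − LSL) / (6σ̂) = (30.005 − 28.220) / (6 × 0.328) = 1.7850 / 1.9680 = 0.9070

0.907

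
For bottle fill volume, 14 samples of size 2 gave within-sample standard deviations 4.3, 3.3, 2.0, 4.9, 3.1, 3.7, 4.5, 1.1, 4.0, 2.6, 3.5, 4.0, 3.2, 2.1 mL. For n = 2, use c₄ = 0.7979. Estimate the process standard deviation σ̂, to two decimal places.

s̄ = (4.3 + 3.3 + 2.0 + 4.9 + 3.1 + 3.7 + 4.5 + 1.1 + 4.0 + 2.6 + 3.5 + 4.0 + 3.2 + 2.1) / 14 = 3.3071
σ̂ = s̄ / c₄ = 3.3071 / 0.7979 = 4.1448

4.14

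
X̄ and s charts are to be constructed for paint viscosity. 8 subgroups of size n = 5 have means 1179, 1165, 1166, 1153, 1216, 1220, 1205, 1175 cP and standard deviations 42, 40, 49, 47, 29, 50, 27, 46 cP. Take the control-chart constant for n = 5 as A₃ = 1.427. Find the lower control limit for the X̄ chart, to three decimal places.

1126.011

X̄̄ = (1179 + 1165 + 1166 + 1153 + 1216 + 1220 + 1205 + 1175) / 8 = 1184.8750
s̄ = (42 + 40 + 49 + 47 + 29 + 50 + 27 + 46) / 8 = 41.2500
LCL = X̄̄ − A₃·s̄ = 1184.8750 − 1.427 × 41.2500 = 1126.0113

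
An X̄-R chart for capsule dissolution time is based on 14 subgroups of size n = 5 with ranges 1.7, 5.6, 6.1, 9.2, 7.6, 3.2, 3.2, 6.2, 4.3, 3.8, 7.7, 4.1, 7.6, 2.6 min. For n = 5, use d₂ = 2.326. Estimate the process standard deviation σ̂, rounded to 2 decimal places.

R̄ = (1.7 + 5.6 + 6.1 + 9.2 + 7.6 + 3.2 + 3.2 + 6.2 + 4.3 + 3.8 + 7.7 + 4.1 + 7.6 + 2.6) / 14 = 5.2071
σ̂ = R̄ / d₂ = 5.2071 / 2.326 = 2.2387

2.24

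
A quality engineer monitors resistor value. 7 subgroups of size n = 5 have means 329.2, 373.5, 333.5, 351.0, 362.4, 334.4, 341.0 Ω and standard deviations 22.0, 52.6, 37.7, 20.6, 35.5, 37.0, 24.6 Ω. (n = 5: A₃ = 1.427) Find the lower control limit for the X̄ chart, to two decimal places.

299.54

X̄̄ = (329.2 + 373.5 + 333.5 + 351.0 + 362.4 + 334.4 + 341.0) / 7 = 346.4286
s̄ = (22.0 + 52.6 + 37.7 + 20.6 + 35.5 + 37.0 + 24.6) / 7 = 32.8571
LCL = X̄̄ − A₃·s̄ = 346.4286 − 1.427 × 32.8571 = 299.5414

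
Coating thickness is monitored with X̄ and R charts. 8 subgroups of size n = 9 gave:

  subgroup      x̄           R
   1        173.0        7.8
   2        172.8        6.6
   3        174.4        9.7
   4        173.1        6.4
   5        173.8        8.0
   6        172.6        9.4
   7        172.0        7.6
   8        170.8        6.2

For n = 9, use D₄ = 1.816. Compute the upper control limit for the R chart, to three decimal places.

14.006

R̄ = (7.8 + 6.6 + 9.7 + 6.4 + 8.0 + 9.4 + 7.6 + 6.2) / 8 = 61.7000 / 8 = 7.7125
UCL_R = D₄·R̄ = 1.816 × 7.7125 = 14.0059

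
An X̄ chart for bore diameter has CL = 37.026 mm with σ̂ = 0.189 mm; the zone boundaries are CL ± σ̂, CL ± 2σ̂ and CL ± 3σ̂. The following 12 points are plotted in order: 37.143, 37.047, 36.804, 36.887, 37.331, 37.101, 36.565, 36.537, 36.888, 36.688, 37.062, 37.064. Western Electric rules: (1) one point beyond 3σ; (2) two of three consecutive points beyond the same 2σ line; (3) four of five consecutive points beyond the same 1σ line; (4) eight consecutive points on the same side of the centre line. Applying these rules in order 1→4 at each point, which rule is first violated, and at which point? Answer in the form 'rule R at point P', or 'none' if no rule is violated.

rule 2 at point 8

Zone of each point (C = within 1σ̂, B = 1σ̂–2σ̂, A = 2σ̂–3σ̂, * = beyond 3σ̂; sign = side of CL): 1:+C, 2:+C, 3:-B, 4:-C, 5:+B, 6:+C, 7:-A, 8:-A, 9:-C, 10:-B, 11:+C, 12:+C
Rule 2 (two of three consecutive points beyond the same 2σ limit) is satisfied at point 8.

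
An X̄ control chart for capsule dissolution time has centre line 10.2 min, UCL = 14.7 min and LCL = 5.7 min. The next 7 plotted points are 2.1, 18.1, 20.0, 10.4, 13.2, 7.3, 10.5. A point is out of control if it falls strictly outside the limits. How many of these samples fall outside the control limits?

3

Compare each point to [5.7, 14.7]: sample 1 = 2.1 < LCL; sample 2 = 18.1 > UCL; sample 3 = 20.0 > UCL.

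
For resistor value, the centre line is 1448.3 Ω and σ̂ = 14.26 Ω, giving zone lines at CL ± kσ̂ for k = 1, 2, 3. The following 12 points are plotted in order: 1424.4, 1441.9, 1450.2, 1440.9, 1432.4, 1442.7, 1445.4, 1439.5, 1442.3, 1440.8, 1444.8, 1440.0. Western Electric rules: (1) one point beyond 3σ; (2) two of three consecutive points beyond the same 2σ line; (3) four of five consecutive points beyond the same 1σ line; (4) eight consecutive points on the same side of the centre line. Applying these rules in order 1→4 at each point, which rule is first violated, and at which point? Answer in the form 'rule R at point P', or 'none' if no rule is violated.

rule 4 at point 11

Zone of each point (C = within 1σ̂, B = 1σ̂–2σ̂, A = 2σ̂–3σ̂, * = beyond 3σ̂; sign = side of CL): 1:-B, 2:-C, 3:+C, 4:-C, 5:-B, 6:-C, 7:-C, 8:-C, 9:-C, 10:-C, 11:-C, 12:-C
Rule 4 (eight consecutive points on the same side of the centre line) is satisfied at point 11.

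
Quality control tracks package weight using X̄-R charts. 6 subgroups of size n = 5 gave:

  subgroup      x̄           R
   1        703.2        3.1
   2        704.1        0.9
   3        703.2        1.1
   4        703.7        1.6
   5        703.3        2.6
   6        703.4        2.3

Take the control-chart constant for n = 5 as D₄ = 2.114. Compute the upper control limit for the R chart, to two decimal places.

R̄ = (3.1 + 0.9 + 1.1 + 1.6 + 2.6 + 2.3) / 6 = 11.6000 / 6 = 1.9333
UCL_R = D₄·R̄ = 2.114 × 1.9333 = 4.0871

4.09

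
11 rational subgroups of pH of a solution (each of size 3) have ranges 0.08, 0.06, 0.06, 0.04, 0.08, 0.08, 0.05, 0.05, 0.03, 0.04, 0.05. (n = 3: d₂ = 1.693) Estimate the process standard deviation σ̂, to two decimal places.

0.03

R̄ = (0.08 + 0.06 + 0.06 + 0.04 + 0.08 + 0.08 + 0.05 + 0.05 + 0.03 + 0.04 + 0.05) / 11 = 0.0564
σ̂ = R̄ / d₂ = 0.0564 / 1.693 = 0.0333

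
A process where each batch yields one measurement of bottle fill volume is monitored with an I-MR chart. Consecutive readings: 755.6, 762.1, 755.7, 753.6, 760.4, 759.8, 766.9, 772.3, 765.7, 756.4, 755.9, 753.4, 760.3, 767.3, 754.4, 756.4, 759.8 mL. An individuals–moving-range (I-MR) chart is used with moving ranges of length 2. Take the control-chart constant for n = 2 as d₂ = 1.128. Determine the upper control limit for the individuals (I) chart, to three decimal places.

X̄ = (755.6 + 762.1 + 755.7 + 753.6 + 760.4 + 759.8 + 766.9 + 772.3 + 765.7 + 756.4 + 755.9 + 753.4 + 760.3 + 767.3 + 754.4 + 756.4 + 759.8) / 17 = 759.7647
Moving ranges: 6.5, 6.4, 2.1, 6.8, 0.6, 7.1, 5.4, 6.6, 9.3, 0.5, 2.5, 6.9, 7.0, 12.9, 2.0, 3.4; M̄R̄ = 86.0000 / 16 = 5.3750
UCL = X̄ + 3·M̄R̄/d₂ = 759.7647 + 3 × 5.3750 / 1.128 = 774.0599

774.060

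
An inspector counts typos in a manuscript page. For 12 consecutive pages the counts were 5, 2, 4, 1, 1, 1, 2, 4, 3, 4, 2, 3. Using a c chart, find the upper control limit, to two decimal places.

c̄ = (5 + 2 + 4 + 1 + 1 + 1 + 2 + 4 + 3 + 4 + 2 + 3) / 12 = 32 / 12 = 2.6667
UCL = c̄ + 3√c̄ = 2.6667 + 3 × √2.6667 = 2.6667 + 3 × 1.6330 = 7.5656

7.57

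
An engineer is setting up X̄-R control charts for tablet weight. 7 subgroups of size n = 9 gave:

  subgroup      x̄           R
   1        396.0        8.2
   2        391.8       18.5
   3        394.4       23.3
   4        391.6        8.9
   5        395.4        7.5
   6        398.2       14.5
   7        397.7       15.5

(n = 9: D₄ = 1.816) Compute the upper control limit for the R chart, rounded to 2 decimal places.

25.01

R̄ = (8.2 + 18.5 + 23.3 + 8.9 + 7.5 + 14.5 + 15.5) / 7 = 96.4000 / 7 = 13.7714
UCL_R = D₄·R̄ = 1.816 × 13.7714 = 25.0089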